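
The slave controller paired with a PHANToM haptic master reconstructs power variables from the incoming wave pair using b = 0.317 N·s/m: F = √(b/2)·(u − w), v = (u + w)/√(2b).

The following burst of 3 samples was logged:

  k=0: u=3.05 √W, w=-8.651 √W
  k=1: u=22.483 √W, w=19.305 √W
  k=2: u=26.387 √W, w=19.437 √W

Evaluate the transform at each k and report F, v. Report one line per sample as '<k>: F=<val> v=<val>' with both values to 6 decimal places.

k=0: u−w=11.701000, u+w=-5.601000; √(b/2)=0.398121, √(2b)=0.796241; F=0.398121×11.701=4.658409, v=-5.601000/0.796241=-7.034301
k=1: u−w=3.178000, u+w=41.788000; √(b/2)=0.398121, √(2b)=0.796241; F=0.398121×3.178=1.265227, v=41.788000/0.796241=52.481587
k=2: u−w=6.950000, u+w=45.824000; √(b/2)=0.398121, √(2b)=0.796241; F=0.398121×6.95=2.766938, v=45.824000/0.796241=57.550403

0: F=4.658409 v=-7.034301
1: F=1.265227 v=52.481587
2: F=2.766938 v=57.550403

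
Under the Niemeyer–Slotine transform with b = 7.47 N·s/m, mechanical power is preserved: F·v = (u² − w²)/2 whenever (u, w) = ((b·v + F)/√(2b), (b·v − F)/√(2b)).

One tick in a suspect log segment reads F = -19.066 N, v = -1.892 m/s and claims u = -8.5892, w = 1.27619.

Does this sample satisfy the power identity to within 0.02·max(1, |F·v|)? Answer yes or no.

F·v = (-19.066)×(-1.892) = 36.0729 W.
(u² − w²)/2 = (73.7744 − 1.6287)/2 = 36.0728 W.
|Δ| = 0.0000;  2% of max(1, |F·v|) = 0.7215.

yes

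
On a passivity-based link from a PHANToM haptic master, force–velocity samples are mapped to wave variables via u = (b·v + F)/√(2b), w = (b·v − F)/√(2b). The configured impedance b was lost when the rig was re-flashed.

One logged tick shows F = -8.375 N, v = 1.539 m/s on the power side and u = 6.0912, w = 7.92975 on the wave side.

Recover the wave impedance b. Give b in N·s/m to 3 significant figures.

b = 41.5 N·s/m

u + w = 14.02095;  u + w = √(2b)·v, so √(2b) = 14.02095/1.539 = 9.11043.
b = (√(2b))²/2 = 82.99991/2 = 41.49996.
(Check via u − w = 2F/√(2b): u − w = -1.83855, 2F/√(2b) = -1.83855.)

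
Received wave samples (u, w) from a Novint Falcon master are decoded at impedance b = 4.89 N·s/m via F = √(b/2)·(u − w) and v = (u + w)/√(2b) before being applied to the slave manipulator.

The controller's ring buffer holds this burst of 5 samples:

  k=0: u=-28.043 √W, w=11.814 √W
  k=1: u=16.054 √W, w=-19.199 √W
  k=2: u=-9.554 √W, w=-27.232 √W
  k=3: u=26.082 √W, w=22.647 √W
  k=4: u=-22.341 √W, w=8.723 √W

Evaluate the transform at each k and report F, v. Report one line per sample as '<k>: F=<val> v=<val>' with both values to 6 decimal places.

k=0: u−w=-39.857000, u+w=-16.229000; √(b/2)=1.563650, √(2b)=3.127299; F=1.563650×(-39.857)=-62.322381, v=-16.229000/3.127299=-5.189462
k=1: u−w=35.253000, u+w=-3.145000; √(b/2)=1.563650, √(2b)=3.127299; F=1.563650×35.253=55.123339, v=-3.145000/3.127299=-1.005660
k=2: u−w=17.678000, u+w=-36.786000; √(b/2)=1.563650, √(2b)=3.127299; F=1.563650×17.678=27.642197, v=-36.786000/3.127299=-11.762866
k=3: u−w=3.435000, u+w=48.729000; √(b/2)=1.563650, √(2b)=3.127299; F=1.563650×3.435=5.371136, v=48.729000/3.127299=15.581816
k=4: u−w=-31.064000, u+w=-13.618000; √(b/2)=1.563650, √(2b)=3.127299; F=1.563650×(-31.064)=-48.573210, v=-13.618000/3.127299=-4.354556

0: F=-62.322381 v=-5.189462
1: F=55.123339 v=-1.005660
2: F=27.642197 v=-11.762866
3: F=5.371136 v=15.581816
4: F=-48.573210 v=-4.354556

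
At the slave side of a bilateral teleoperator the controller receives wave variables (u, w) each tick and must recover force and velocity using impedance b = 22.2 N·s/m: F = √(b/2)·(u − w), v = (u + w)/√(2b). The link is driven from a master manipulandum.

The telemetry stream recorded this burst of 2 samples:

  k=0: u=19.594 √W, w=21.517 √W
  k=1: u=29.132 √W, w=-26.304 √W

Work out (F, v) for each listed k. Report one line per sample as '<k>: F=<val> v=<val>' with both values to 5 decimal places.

k=0: u−w=-1.92300, u+w=41.11100; √(b/2)=3.33167, √(2b)=6.66333; F=3.33167×(-1.923)=-6.40679, v=41.11100/6.66333=6.16974
k=1: u−w=55.43600, u+w=2.82800; √(b/2)=3.33167, √(2b)=6.66333; F=3.33167×55.436=184.69425, v=2.82800/6.66333=0.42441

0: F=-6.40679 v=6.16974
1: F=184.69425 v=0.42441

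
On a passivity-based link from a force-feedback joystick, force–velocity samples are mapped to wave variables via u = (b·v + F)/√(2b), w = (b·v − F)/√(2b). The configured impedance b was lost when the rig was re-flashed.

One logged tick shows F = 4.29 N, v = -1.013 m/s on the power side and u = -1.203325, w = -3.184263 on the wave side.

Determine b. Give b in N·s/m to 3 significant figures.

b = 9.38 N·s/m

u + w = -4.387588;  u + w = √(2b)·v, so √(2b) = -4.387588/(-1.013) = 4.331281.
b = (√(2b))²/2 = 18.759998/2 = 9.379999.
(Check via u − w = 2F/√(2b): u − w = 1.980938, 2F/√(2b) = 1.980938.)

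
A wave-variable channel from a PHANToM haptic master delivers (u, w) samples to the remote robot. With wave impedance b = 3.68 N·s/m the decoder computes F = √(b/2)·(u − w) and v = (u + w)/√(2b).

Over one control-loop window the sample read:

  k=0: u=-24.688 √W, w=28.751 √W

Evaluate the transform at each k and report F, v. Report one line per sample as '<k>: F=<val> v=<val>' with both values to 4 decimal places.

0: F=-72.4882 v=1.4976

k=0: u−w=-53.4390, u+w=4.0630; √(b/2)=1.3565, √(2b)=2.7129; F=1.3565×(-53.439)=-72.4882, v=4.0630/2.7129=1.4976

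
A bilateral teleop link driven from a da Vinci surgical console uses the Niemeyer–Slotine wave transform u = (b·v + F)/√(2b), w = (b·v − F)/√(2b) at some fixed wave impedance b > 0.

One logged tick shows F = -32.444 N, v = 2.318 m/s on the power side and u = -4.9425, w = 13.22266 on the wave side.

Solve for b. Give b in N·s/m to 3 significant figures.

b = 6.38 N·s/m

u + w = 8.28016;  u + w = √(2b)·v, so √(2b) = 8.28016/2.318 = 3.57211.
b = (√(2b))²/2 = 12.76000/2 = 6.38000.
(Check via u − w = 2F/√(2b): u − w = -18.16516, 2F/√(2b) = -18.16515.)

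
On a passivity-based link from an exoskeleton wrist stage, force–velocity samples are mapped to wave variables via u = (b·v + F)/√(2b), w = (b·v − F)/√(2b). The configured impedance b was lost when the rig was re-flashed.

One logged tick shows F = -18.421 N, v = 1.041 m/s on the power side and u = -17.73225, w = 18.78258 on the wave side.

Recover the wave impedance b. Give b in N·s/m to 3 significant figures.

u + w = 1.05033;  u + w = √(2b)·v, so √(2b) = 1.05033/1.041 = 1.00896.
b = (√(2b))²/2 = 1.01801/2 = 0.50900.
(Check via u − w = 2F/√(2b): u − w = -36.51483, 2F/√(2b) = -36.51474.)

b = 0.509 N·s/m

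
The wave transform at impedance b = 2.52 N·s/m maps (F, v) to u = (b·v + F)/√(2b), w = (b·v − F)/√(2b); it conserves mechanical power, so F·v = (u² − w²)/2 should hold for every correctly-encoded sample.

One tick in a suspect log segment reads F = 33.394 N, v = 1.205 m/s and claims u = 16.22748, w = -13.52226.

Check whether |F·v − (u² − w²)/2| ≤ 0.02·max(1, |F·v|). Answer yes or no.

yes

F·v = 33.394×1.205 = 40.2398 W.
(u² − w²)/2 = (263.3311 − 182.8515)/2 = 40.2398 W.
|Δ| = 0.0000;  2% of max(1, |F·v|) = 0.8048.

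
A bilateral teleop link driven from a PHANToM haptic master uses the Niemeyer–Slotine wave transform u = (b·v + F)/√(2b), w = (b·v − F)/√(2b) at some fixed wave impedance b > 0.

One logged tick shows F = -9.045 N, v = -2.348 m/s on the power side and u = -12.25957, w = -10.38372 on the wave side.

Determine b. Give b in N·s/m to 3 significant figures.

b = 46.5 N·s/m

u + w = -22.6433;  u + w = √(2b)·v, so √(2b) = -22.6433/(-2.348) = 9.6436.
b = (√(2b))²/2 = 93.0000/2 = 46.5000.
(Check via u − w = 2F/√(2b): u − w = -1.8758, 2F/√(2b) = -1.8758.)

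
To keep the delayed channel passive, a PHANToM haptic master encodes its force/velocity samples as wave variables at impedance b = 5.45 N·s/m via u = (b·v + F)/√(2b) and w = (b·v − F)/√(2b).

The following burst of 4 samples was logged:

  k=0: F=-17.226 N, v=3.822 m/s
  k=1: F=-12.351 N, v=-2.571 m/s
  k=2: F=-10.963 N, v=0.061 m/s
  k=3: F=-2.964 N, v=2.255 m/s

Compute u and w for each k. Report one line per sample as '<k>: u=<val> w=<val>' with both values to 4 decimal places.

0: u=1.0916 w=11.5268
1: u=-7.9851 w=-0.5031
2: u=-3.2199 w=3.4213
3: u=2.8247 w=4.6202

k=0: b·v=5.45×3.822=20.8299; √(2b)=3.3015; u=(20.8299+(-17.226))/3.3015=1.0916, w=(20.8299−(-17.226))/3.3015=11.5268
k=1: b·v=5.45×(-2.571)=-14.0120; √(2b)=3.3015; u=(-14.0120+(-12.351))/3.3015=-7.9851, w=(-14.0120−(-12.351))/3.3015=-0.5031
k=2: b·v=5.45×0.061=0.3325; √(2b)=3.3015; u=(0.3325+(-10.963))/3.3015=-3.2199, w=(0.3325−(-10.963))/3.3015=3.4213
k=3: b·v=5.45×2.255=12.2897; √(2b)=3.3015; u=(12.2897+(-2.964))/3.3015=2.8247, w=(12.2897−(-2.964))/3.3015=4.6202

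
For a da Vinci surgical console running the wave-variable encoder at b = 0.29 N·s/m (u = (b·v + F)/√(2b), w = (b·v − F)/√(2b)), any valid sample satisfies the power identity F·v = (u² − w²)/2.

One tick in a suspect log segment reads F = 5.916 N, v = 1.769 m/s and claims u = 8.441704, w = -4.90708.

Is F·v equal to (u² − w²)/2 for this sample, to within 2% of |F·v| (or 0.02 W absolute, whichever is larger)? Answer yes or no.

no

F·v = 5.916×1.769 = 10.465404 W.
(u² − w²)/2 = (71.262366 − 24.079434)/2 = 23.591466 W.
|Δ| = 13.126062;  2% of max(1, |F·v|) = 0.209308.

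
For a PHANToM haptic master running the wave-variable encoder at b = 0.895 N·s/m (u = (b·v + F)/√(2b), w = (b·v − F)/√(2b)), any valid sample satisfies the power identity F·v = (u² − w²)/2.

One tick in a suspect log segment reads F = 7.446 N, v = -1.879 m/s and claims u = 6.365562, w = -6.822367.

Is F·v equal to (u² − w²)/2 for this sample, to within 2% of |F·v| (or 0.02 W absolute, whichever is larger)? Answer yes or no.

no

F·v = 7.446×(-1.879) = -13.991034 W.
(u² − w²)/2 = (40.520380 − 46.544691)/2 = -3.012156 W.
|Δ| = 10.978878;  2% of max(1, |F·v|) = 0.279821.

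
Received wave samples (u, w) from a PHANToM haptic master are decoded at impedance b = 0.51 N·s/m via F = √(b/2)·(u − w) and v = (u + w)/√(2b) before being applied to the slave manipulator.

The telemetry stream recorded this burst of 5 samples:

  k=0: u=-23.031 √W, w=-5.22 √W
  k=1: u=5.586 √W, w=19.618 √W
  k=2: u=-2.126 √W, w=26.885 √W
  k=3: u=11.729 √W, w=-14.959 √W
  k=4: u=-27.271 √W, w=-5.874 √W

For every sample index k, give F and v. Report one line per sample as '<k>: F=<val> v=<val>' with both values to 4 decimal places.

0: F=-8.9941 v=-27.9727
1: F=-7.0858 v=24.9557
2: F=-14.6498 v=24.5151
3: F=13.4768 v=-3.1982
4: F=-10.8050 v=-32.8184

k=0: u−w=-17.8110, u+w=-28.2510; √(b/2)=0.5050, √(2b)=1.0100; F=0.5050×(-17.811)=-8.9941, v=-28.2510/1.0100=-27.9727
k=1: u−w=-14.0320, u+w=25.2040; √(b/2)=0.5050, √(2b)=1.0100; F=0.5050×(-14.032)=-7.0858, v=25.2040/1.0100=24.9557
k=2: u−w=-29.0110, u+w=24.7590; √(b/2)=0.5050, √(2b)=1.0100; F=0.5050×(-29.011)=-14.6498, v=24.7590/1.0100=24.5151
k=3: u−w=26.6880, u+w=-3.2300; √(b/2)=0.5050, √(2b)=1.0100; F=0.5050×26.688=13.4768, v=-3.2300/1.0100=-3.1982
k=4: u−w=-21.3970, u+w=-33.1450; √(b/2)=0.5050, √(2b)=1.0100; F=0.5050×(-21.397)=-10.8050, v=-33.1450/1.0100=-32.8184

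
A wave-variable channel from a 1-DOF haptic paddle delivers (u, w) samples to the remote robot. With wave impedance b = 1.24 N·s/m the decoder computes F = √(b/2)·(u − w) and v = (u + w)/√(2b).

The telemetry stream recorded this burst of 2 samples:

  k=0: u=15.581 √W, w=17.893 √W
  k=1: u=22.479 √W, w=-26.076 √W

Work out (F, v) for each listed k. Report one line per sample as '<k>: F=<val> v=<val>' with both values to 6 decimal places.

k=0: u−w=-2.312000, u+w=33.474000; √(b/2)=0.787401, √(2b)=1.574802; F=0.787401×(-2.312)=-1.820471, v=33.474000/1.574802=21.256011
k=1: u−w=48.555000, u+w=-3.597000; √(b/2)=0.787401, √(2b)=1.574802; F=0.787401×48.555=38.232245, v=-3.597000/1.574802=-2.284097

0: F=-1.820471 v=21.256011
1: F=38.232245 v=-2.284097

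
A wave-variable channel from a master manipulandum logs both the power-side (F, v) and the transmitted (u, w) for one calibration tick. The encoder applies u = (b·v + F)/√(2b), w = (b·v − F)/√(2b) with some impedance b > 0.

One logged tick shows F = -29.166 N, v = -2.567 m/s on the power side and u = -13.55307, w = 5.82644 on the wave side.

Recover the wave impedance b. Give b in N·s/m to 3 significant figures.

b = 4.53 N·s/m

u + w = -7.72663;  u + w = √(2b)·v, so √(2b) = -7.72663/(-2.567) = 3.00998.
b = (√(2b))²/2 = 9.06001/2 = 4.53000.
(Check via u − w = 2F/√(2b): u − w = -19.37951, 2F/√(2b) = -19.37950.)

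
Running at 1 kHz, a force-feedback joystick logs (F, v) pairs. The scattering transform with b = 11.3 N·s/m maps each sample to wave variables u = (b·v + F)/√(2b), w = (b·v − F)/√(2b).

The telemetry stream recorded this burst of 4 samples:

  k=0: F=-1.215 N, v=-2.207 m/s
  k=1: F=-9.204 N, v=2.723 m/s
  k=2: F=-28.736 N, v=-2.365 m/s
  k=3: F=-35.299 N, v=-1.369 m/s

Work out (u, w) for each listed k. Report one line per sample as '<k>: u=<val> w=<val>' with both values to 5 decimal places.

0: u=-5.50156 w=-4.99040
1: u=4.53642 w=8.40857
2: u=-11.66620 w=0.42312
3: u=-10.67928 w=4.17112

k=0: b·v=11.3×(-2.207)=-24.93910; √(2b)=4.75395; u=(-24.93910+(-1.215))/4.75395=-5.50156, w=(-24.93910−(-1.215))/4.75395=-4.99040
k=1: b·v=11.3×2.723=30.76990; √(2b)=4.75395; u=(30.76990+(-9.204))/4.75395=4.53642, w=(30.76990−(-9.204))/4.75395=8.40857
k=2: b·v=11.3×(-2.365)=-26.72450; √(2b)=4.75395; u=(-26.72450+(-28.736))/4.75395=-11.66620, w=(-26.72450−(-28.736))/4.75395=0.42312
k=3: b·v=11.3×(-1.369)=-15.46970; √(2b)=4.75395; u=(-15.46970+(-35.299))/4.75395=-10.67928, w=(-15.46970−(-35.299))/4.75395=4.17112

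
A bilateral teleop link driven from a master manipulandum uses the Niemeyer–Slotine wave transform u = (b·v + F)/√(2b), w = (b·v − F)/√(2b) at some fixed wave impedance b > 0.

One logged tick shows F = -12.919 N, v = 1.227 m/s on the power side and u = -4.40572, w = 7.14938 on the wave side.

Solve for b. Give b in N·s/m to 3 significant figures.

b = 2.5 N·s/m

u + w = 2.74366;  u + w = √(2b)·v, so √(2b) = 2.74366/1.227 = 2.23607.
b = (√(2b))²/2 = 5.00002/2 = 2.50001.
(Check via u − w = 2F/√(2b): u − w = -11.55510, 2F/√(2b) = -11.55509.)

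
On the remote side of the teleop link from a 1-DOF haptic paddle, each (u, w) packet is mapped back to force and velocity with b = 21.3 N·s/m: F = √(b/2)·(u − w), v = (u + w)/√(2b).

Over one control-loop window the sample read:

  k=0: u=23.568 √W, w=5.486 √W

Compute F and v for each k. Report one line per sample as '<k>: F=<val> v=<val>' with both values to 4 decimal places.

k=0: u−w=18.0820, u+w=29.0540; √(b/2)=3.2634, √(2b)=6.5269; F=3.2634×18.082=59.0094, v=29.0540/6.5269=4.4514

0: F=59.0094 v=4.4514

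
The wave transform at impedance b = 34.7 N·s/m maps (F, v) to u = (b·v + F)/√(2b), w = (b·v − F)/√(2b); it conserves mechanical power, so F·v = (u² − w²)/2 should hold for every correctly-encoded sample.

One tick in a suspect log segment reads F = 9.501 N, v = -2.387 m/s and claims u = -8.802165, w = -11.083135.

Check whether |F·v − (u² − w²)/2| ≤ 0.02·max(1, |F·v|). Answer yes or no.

yes

F·v = 9.501×(-2.387) = -22.678887 W.
(u² − w²)/2 = (77.478109 − 122.835881)/2 = -22.678886 W.
|Δ| = 0.000001;  2% of max(1, |F·v|) = 0.453578.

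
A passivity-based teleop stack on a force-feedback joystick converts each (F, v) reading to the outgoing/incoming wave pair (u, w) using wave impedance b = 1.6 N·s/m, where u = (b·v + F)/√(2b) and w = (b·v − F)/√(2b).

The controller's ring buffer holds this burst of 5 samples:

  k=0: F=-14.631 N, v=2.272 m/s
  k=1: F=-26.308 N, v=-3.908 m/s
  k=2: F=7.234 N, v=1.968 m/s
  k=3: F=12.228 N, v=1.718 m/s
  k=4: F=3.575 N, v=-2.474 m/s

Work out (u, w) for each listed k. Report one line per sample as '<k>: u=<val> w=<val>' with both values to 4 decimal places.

0: u=-6.1468 w=10.2111
1: u=-18.2020 w=11.2112
2: u=5.8042 w=-2.2837
3: u=8.3723 w=-5.2990
4: u=-0.2143 w=-4.2113

k=0: b·v=1.6×2.272=3.6352; √(2b)=1.7889; u=(3.6352+(-14.631))/1.7889=-6.1468, w=(3.6352−(-14.631))/1.7889=10.2111
k=1: b·v=1.6×(-3.908)=-6.2528; √(2b)=1.7889; u=(-6.2528+(-26.308))/1.7889=-18.2020, w=(-6.2528−(-26.308))/1.7889=11.2112
k=2: b·v=1.6×1.968=3.1488; √(2b)=1.7889; u=(3.1488+7.234)/1.7889=5.8042, w=(3.1488−7.234)/1.7889=-2.2837
k=3: b·v=1.6×1.718=2.7488; √(2b)=1.7889; u=(2.7488+12.228)/1.7889=8.3723, w=(2.7488−12.228)/1.7889=-5.2990
k=4: b·v=1.6×(-2.474)=-3.9584; √(2b)=1.7889; u=(-3.9584+3.575)/1.7889=-0.2143, w=(-3.9584−3.575)/1.7889=-4.2113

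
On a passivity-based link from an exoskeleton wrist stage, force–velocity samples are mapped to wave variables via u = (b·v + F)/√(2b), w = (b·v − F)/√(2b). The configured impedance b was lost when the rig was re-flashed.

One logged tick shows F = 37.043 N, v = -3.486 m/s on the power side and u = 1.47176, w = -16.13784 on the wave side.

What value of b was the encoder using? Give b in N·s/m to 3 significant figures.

b = 8.85 N·s/m

u + w = -14.6661;  u + w = √(2b)·v, so √(2b) = -14.6661/(-3.486) = 4.2071.
b = (√(2b))²/2 = 17.7000/2 = 8.8500.
(Check via u − w = 2F/√(2b): u − w = 17.6096, 2F/√(2b) = 17.6096.)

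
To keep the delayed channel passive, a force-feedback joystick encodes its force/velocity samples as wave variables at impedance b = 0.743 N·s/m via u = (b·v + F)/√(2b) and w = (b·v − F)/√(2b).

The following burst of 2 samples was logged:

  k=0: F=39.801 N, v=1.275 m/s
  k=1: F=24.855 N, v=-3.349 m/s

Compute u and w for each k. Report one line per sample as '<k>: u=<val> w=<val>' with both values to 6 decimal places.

0: u=33.427227 w=-31.872982
1: u=18.348154 w=-22.430638

k=0: b·v=0.743×1.275=0.947325; √(2b)=1.219016; u=(0.947325+39.801)/1.219016=33.427227, w=(0.947325−39.801)/1.219016=-31.872982
k=1: b·v=0.743×(-3.349)=-2.488307; √(2b)=1.219016; u=(-2.488307+24.855)/1.219016=18.348154, w=(-2.488307−24.855)/1.219016=-22.430638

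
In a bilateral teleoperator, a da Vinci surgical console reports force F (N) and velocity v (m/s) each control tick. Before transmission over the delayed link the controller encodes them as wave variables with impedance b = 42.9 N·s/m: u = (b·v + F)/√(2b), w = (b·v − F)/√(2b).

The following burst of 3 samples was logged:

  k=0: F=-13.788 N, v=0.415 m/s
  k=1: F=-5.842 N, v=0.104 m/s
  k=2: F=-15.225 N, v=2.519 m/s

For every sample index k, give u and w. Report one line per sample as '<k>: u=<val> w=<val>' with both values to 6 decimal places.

k=0: b·v=42.9×0.415=17.803500; √(2b)=9.262829; u=(17.803500+(-13.788))/9.262829=0.433507, w=(17.803500−(-13.788))/9.262829=3.410567
k=1: b·v=42.9×0.104=4.461600; √(2b)=9.262829; u=(4.461600+(-5.842))/9.262829=-0.149026, w=(4.461600−(-5.842))/9.262829=1.112360
k=2: b·v=42.9×2.519=108.065100; √(2b)=9.262829; u=(108.065100+(-15.225))/9.262829=10.022867, w=(108.065100−(-15.225))/9.262829=13.310199

0: u=0.433507 w=3.410567
1: u=-0.149026 w=1.112360
2: u=10.022867 w=13.310199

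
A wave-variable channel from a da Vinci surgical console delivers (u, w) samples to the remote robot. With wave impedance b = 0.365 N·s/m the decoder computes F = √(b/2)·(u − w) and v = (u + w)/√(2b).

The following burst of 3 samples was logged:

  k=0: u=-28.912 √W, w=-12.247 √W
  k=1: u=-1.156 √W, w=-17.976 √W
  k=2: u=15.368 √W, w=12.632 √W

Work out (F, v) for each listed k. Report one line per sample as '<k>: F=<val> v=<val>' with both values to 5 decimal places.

k=0: u−w=-16.66500, u+w=-41.15900; √(b/2)=0.42720, √(2b)=0.85440; F=0.42720×(-16.665)=-7.11929, v=-41.15900/0.85440=-48.17297
k=1: u−w=16.82000, u+w=-19.13200; √(b/2)=0.42720, √(2b)=0.85440; F=0.42720×16.82=7.18551, v=-19.13200/0.85440=-22.39231
k=2: u−w=2.73600, u+w=28.00000; √(b/2)=0.42720, √(2b)=0.85440; F=0.42720×2.736=1.16882, v=28.00000/0.85440=32.77152

0: F=-7.11929 v=-48.17297
1: F=7.18551 v=-22.39231
2: F=1.16882 v=32.77152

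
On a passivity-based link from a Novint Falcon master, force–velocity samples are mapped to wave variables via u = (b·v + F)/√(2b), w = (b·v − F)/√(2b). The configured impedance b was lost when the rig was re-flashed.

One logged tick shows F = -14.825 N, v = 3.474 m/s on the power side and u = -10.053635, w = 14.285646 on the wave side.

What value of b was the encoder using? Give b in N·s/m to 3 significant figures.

u + w = 4.232011;  u + w = √(2b)·v, so √(2b) = 4.232011/3.474 = 1.218195.
b = (√(2b))²/2 = 1.484000/2 = 0.742000.
(Check via u − w = 2F/√(2b): u − w = -24.339281, 2F/√(2b) = -24.339280.)

b = 0.742 N·s/m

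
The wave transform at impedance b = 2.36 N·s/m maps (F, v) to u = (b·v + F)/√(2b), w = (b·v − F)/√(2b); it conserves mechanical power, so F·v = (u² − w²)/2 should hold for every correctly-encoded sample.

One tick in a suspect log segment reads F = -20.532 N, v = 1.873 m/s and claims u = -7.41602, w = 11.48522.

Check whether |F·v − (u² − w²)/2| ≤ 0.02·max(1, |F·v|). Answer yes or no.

F·v = (-20.532)×1.873 = -38.45644 W.
(u² − w²)/2 = (54.99735 − 131.91028)/2 = -38.45646 W.
|Δ| = 0.00003;  2% of max(1, |F·v|) = 0.76913.

yes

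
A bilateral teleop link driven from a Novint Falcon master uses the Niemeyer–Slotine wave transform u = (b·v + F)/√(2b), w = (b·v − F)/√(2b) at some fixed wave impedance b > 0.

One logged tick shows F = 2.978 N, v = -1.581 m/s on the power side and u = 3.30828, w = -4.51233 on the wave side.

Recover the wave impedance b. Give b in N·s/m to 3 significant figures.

b = 0.29 N·s/m

u + w = -1.2041;  u + w = √(2b)·v, so √(2b) = -1.2041/(-1.581) = 0.7616.
b = (√(2b))²/2 = 0.5800/2 = 0.2900.
(Check via u − w = 2F/√(2b): u − w = 7.8206, 2F/√(2b) = 7.8206.)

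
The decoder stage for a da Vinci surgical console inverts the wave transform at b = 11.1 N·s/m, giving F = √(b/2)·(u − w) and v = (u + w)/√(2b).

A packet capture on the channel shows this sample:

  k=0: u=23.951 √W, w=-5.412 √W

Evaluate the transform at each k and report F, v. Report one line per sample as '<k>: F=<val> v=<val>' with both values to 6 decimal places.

0: F=69.174641 v=3.934684

k=0: u−w=29.363000, u+w=18.539000; √(b/2)=2.355844, √(2b)=4.711688; F=2.355844×29.363=69.174641, v=18.539000/4.711688=3.934684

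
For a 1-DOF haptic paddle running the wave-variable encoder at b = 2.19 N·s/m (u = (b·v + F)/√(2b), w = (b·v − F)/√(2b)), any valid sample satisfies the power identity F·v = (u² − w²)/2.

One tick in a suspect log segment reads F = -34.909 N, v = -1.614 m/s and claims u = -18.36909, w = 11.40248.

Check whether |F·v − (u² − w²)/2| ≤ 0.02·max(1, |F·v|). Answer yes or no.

F·v = (-34.909)×(-1.614) = 56.3431 W.
(u² − w²)/2 = (337.4235 − 130.0166)/2 = 103.7035 W.
|Δ| = 47.3603;  2% of max(1, |F·v|) = 1.1269.

no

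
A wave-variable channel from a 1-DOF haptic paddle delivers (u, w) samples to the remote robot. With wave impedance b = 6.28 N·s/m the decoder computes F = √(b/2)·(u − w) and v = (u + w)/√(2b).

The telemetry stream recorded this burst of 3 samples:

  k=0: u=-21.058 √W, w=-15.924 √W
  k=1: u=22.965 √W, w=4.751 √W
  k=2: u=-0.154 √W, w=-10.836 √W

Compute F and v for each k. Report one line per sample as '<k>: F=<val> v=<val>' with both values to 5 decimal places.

k=0: u−w=-5.13400, u+w=-36.98200; √(b/2)=1.77200, √(2b)=3.54401; F=1.77200×(-5.134)=-9.09747, v=-36.98200/3.54401=-10.43507
k=1: u−w=18.21400, u+w=27.71600; √(b/2)=1.77200, √(2b)=3.54401; F=1.77200×18.214=32.27529, v=27.71600/3.54401=7.82052
k=2: u−w=10.68200, u+w=-10.99000; √(b/2)=1.77200, √(2b)=3.54401; F=1.77200×10.682=18.92855, v=-10.99000/3.54401=-3.10101

0: F=-9.09747 v=-10.43507
1: F=32.27529 v=7.82052
2: F=18.92855 v=-3.10101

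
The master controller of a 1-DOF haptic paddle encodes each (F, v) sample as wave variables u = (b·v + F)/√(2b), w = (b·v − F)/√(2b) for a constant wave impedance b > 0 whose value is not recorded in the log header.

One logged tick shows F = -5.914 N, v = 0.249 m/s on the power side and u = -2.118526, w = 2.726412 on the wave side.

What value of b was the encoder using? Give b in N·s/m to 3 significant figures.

b = 2.98 N·s/m

u + w = 0.607886;  u + w = √(2b)·v, so √(2b) = 0.607886/0.249 = 2.441309.
b = (√(2b))²/2 = 5.959991/2 = 2.979995.
(Check via u − w = 2F/√(2b): u − w = -4.844938, 2F/√(2b) = -4.844941.)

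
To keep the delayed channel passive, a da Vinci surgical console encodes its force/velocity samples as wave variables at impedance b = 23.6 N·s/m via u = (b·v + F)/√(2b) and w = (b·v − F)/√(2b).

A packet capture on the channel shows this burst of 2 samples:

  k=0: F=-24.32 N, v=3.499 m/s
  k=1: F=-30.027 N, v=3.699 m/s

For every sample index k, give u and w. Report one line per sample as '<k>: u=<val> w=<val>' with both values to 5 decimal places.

0: u=8.47955 w=15.55937
1: u=8.33588 w=17.07708

k=0: b·v=23.6×3.499=82.57640; √(2b)=6.87023; u=(82.57640+(-24.32))/6.87023=8.47955, w=(82.57640−(-24.32))/6.87023=15.55937
k=1: b·v=23.6×3.699=87.29640; √(2b)=6.87023; u=(87.29640+(-30.027))/6.87023=8.33588, w=(87.29640−(-30.027))/6.87023=17.07708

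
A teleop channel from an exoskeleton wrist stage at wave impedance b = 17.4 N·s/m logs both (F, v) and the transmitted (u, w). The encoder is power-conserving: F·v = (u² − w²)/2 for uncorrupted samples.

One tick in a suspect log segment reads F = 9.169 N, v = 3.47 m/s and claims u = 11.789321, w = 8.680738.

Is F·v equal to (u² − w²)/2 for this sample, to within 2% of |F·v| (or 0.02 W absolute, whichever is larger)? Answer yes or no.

yes

F·v = 9.169×3.47 = 31.816430 W.
(u² − w²)/2 = (138.988090 − 75.355212)/2 = 31.816439 W.
|Δ| = 0.000009;  2% of max(1, |F·v|) = 0.636329.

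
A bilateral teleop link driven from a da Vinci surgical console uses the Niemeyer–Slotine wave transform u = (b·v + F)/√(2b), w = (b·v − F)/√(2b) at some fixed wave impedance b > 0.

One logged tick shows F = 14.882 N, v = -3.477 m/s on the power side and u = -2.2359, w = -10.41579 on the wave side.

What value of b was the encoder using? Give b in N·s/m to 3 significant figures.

b = 6.62 N·s/m

u + w = -12.6517;  u + w = √(2b)·v, so √(2b) = -12.6517/(-3.477) = 3.6387.
b = (√(2b))²/2 = 13.2400/2 = 6.6200.
(Check via u − w = 2F/√(2b): u − w = 8.1799, 2F/√(2b) = 8.1799.)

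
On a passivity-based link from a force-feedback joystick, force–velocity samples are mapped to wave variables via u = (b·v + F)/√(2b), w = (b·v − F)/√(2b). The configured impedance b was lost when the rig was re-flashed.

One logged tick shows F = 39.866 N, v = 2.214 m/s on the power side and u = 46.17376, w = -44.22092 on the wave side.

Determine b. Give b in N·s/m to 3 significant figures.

u + w = 1.9528;  u + w = √(2b)·v, so √(2b) = 1.9528/2.214 = 0.8820.
b = (√(2b))²/2 = 0.7780/2 = 0.3890.
(Check via u − w = 2F/√(2b): u − w = 90.3947, 2F/√(2b) = 90.3948.)

b = 0.389 N·s/m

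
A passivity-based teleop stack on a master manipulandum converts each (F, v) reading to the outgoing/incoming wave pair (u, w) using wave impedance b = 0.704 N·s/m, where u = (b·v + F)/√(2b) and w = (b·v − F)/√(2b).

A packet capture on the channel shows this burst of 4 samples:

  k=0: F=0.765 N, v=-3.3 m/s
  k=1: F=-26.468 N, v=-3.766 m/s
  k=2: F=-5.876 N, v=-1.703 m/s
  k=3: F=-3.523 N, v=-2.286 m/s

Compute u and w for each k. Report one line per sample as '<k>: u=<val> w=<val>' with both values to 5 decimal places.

k=0: b·v=0.704×(-3.3)=-2.32320; √(2b)=1.18659; u=(-2.32320+0.765)/1.18659=-1.31317, w=(-2.32320−0.765)/1.18659=-2.60258
k=1: b·v=0.704×(-3.766)=-2.65126; √(2b)=1.18659; u=(-2.65126+(-26.468))/1.18659=-24.54025, w=(-2.65126−(-26.468))/1.18659=20.07155
k=2: b·v=0.704×(-1.703)=-1.19891; √(2b)=1.18659; u=(-1.19891+(-5.876))/1.18659=-5.96238, w=(-1.19891−(-5.876))/1.18659=3.94162
k=3: b·v=0.704×(-2.286)=-1.60934; √(2b)=1.18659; u=(-1.60934+(-3.523))/1.18659=-4.32528, w=(-1.60934−(-3.523))/1.18659=1.61273

0: u=-1.31317 w=-2.60258
1: u=-24.54025 w=20.07155
2: u=-5.96238 w=3.94162
3: u=-4.32528 w=1.61273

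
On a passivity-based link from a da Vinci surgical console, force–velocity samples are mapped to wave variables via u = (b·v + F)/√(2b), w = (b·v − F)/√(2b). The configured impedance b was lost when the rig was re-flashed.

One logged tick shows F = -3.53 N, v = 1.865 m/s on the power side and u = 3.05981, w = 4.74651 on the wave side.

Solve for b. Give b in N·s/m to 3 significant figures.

b = 8.76 N·s/m

u + w = 7.80632;  u + w = √(2b)·v, so √(2b) = 7.80632/1.865 = 4.18569.
b = (√(2b))²/2 = 17.52004/2 = 8.76002.
(Check via u − w = 2F/√(2b): u − w = -1.68670, 2F/√(2b) = -1.68670.)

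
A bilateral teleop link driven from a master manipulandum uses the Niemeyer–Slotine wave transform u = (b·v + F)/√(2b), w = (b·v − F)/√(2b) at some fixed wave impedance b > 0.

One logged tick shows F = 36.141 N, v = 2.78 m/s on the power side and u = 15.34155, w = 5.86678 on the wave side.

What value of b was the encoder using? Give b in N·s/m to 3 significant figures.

u + w = 21.2083;  u + w = √(2b)·v, so √(2b) = 21.2083/2.78 = 7.6289.
b = (√(2b))²/2 = 58.2000/2 = 29.1000.
(Check via u − w = 2F/√(2b): u − w = 9.4748, 2F/√(2b) = 9.4748.)

b = 29.1 N·s/m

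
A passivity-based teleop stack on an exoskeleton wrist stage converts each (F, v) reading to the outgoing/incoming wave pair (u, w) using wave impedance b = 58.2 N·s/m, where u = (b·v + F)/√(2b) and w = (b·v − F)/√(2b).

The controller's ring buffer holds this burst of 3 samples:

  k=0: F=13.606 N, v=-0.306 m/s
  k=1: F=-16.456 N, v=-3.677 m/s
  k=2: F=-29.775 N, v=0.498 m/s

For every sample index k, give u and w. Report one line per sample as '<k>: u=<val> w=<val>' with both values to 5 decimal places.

0: u=-0.38959 w=-2.91181
1: u=-21.36064 w=-18.31009
2: u=-0.07335 w=5.44622

k=0: b·v=58.2×(-0.306)=-17.80920; √(2b)=10.78888; u=(-17.80920+13.606)/10.78888=-0.38959, w=(-17.80920−13.606)/10.78888=-2.91181
k=1: b·v=58.2×(-3.677)=-214.00140; √(2b)=10.78888; u=(-214.00140+(-16.456))/10.78888=-21.36064, w=(-214.00140−(-16.456))/10.78888=-18.31009
k=2: b·v=58.2×0.498=28.98360; √(2b)=10.78888; u=(28.98360+(-29.775))/10.78888=-0.07335, w=(28.98360−(-29.775))/10.78888=5.44622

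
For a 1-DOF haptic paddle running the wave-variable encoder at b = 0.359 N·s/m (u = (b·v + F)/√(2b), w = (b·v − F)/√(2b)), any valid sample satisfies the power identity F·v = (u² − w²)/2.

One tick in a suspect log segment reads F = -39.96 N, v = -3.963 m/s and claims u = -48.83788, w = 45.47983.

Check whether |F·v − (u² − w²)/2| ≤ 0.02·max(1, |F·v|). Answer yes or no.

F·v = (-39.96)×(-3.963) = 158.3615 W.
(u² − w²)/2 = (2385.1385 − 2068.4149)/2 = 158.3618 W.
|Δ| = 0.0003;  2% of max(1, |F·v|) = 3.1672.

yes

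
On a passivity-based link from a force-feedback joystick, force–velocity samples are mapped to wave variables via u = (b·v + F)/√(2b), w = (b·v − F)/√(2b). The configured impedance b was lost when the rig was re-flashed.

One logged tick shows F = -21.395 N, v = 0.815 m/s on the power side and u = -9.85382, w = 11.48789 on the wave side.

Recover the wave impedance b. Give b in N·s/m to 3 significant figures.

b = 2.01 N·s/m

u + w = 1.63407;  u + w = √(2b)·v, so √(2b) = 1.63407/0.815 = 2.00499.
b = (√(2b))²/2 = 4.02000/2 = 2.01000.
(Check via u − w = 2F/√(2b): u − w = -21.34171, 2F/√(2b) = -21.34171.)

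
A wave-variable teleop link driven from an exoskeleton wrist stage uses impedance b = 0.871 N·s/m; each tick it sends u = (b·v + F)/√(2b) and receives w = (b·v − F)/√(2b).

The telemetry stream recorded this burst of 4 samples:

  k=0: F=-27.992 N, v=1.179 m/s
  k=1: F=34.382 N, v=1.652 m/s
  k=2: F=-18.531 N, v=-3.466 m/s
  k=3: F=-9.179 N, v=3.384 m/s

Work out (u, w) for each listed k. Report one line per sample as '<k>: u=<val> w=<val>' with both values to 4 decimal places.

0: u=-20.4304 w=21.9865
1: u=27.1402 w=-24.9598
2: u=-16.3275 w=11.7530
3: u=-4.7214 w=9.1878

k=0: b·v=0.871×1.179=1.0269; √(2b)=1.3198; u=(1.0269+(-27.992))/1.3198=-20.4304, w=(1.0269−(-27.992))/1.3198=21.9865
k=1: b·v=0.871×1.652=1.4389; √(2b)=1.3198; u=(1.4389+34.382)/1.3198=27.1402, w=(1.4389−34.382)/1.3198=-24.9598
k=2: b·v=0.871×(-3.466)=-3.0189; √(2b)=1.3198; u=(-3.0189+(-18.531))/1.3198=-16.3275, w=(-3.0189−(-18.531))/1.3198=11.7530
k=3: b·v=0.871×3.384=2.9475; √(2b)=1.3198; u=(2.9475+(-9.179))/1.3198=-4.7214, w=(2.9475−(-9.179))/1.3198=9.1878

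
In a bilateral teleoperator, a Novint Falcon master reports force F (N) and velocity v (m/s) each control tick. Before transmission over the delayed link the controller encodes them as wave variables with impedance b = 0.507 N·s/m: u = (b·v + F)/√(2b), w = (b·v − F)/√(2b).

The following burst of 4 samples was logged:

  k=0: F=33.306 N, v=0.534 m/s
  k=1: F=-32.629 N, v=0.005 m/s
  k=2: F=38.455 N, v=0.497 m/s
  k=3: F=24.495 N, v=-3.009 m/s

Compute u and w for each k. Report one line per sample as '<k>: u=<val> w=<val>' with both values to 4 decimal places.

k=0: b·v=0.507×0.534=0.2707; √(2b)=1.0070; u=(0.2707+33.306)/1.0070=33.3441, w=(0.2707−33.306)/1.0070=-32.8064
k=1: b·v=0.507×0.005=0.0025; √(2b)=1.0070; u=(0.0025+(-32.629))/1.0070=-32.4005, w=(0.0025−(-32.629))/1.0070=32.4055
k=2: b·v=0.507×0.497=0.2520; √(2b)=1.0070; u=(0.2520+38.455)/1.0070=38.4388, w=(0.2520−38.455)/1.0070=-37.9384
k=3: b·v=0.507×(-3.009)=-1.5256; √(2b)=1.0070; u=(-1.5256+24.495)/1.0070=22.8103, w=(-1.5256−24.495)/1.0070=-25.8403

0: u=33.3441 w=-32.8064
1: u=-32.4005 w=32.4055
2: u=38.4388 w=-37.9384
3: u=22.8103 w=-25.8403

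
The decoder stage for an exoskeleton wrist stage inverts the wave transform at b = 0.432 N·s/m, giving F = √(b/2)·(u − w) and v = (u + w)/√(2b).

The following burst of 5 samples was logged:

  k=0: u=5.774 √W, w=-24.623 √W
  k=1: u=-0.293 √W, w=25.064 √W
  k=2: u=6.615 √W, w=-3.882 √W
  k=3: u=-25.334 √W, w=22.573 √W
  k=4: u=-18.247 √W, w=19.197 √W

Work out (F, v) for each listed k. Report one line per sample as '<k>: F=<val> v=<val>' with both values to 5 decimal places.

0: F=14.12725 v=-20.27830
1: F=-11.78487 v=26.64935
2: F=4.87856 v=2.94024
3: F=-22.26516 v=-2.97036
4: F=-17.40240 v=1.02204

k=0: u−w=30.39700, u+w=-18.84900; √(b/2)=0.46476, √(2b)=0.92952; F=0.46476×30.397=14.12725, v=-18.84900/0.92952=-20.27830
k=1: u−w=-25.35700, u+w=24.77100; √(b/2)=0.46476, √(2b)=0.92952; F=0.46476×(-25.357)=-11.78487, v=24.77100/0.92952=26.64935
k=2: u−w=10.49700, u+w=2.73300; √(b/2)=0.46476, √(2b)=0.92952; F=0.46476×10.497=4.87856, v=2.73300/0.92952=2.94024
k=3: u−w=-47.90700, u+w=-2.76100; √(b/2)=0.46476, √(2b)=0.92952; F=0.46476×(-47.907)=-22.26516, v=-2.76100/0.92952=-2.97036
k=4: u−w=-37.44400, u+w=0.95000; √(b/2)=0.46476, √(2b)=0.92952; F=0.46476×(-37.444)=-17.40240, v=0.95000/0.92952=1.02204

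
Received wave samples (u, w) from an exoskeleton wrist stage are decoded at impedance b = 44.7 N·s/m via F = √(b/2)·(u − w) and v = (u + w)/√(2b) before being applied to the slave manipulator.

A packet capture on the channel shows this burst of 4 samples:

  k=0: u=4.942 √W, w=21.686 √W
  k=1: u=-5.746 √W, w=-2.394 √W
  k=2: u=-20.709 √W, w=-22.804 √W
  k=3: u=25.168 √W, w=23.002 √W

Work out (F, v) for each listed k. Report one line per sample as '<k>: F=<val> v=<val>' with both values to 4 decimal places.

0: F=-79.1586 v=2.8162
1: F=-15.8468 v=-0.8609
2: F=9.9043 v=-4.6020
3: F=10.2399 v=5.0946

k=0: u−w=-16.7440, u+w=26.6280; √(b/2)=4.7276, √(2b)=9.4552; F=4.7276×(-16.744)=-79.1586, v=26.6280/9.4552=2.8162
k=1: u−w=-3.3520, u+w=-8.1400; √(b/2)=4.7276, √(2b)=9.4552; F=4.7276×(-3.352)=-15.8468, v=-8.1400/9.4552=-0.8609
k=2: u−w=2.0950, u+w=-43.5130; √(b/2)=4.7276, √(2b)=9.4552; F=4.7276×2.095=9.9043, v=-43.5130/9.4552=-4.6020
k=3: u−w=2.1660, u+w=48.1700; √(b/2)=4.7276, √(2b)=9.4552; F=4.7276×2.166=10.2399, v=48.1700/9.4552=5.0946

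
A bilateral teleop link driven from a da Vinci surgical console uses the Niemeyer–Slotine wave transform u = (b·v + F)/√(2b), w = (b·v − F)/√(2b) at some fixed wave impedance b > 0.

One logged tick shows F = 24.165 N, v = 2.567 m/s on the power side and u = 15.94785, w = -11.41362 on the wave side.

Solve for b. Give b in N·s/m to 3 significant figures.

u + w = 4.5342;  u + w = √(2b)·v, so √(2b) = 4.5342/2.567 = 1.7664.
b = (√(2b))²/2 = 3.1200/2 = 1.5600.
(Check via u − w = 2F/√(2b): u − w = 27.3615, 2F/√(2b) = 27.3615.)

b = 1.56 N·s/m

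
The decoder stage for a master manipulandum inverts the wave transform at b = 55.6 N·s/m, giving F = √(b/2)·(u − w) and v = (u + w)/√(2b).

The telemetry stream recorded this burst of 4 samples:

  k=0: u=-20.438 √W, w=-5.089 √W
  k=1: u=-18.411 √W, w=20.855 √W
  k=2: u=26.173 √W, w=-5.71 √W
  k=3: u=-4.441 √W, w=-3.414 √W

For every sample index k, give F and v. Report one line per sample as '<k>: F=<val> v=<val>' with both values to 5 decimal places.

k=0: u−w=-15.34900, u+w=-25.52700; √(b/2)=5.27257, √(2b)=10.54514; F=5.27257×(-15.349)=-80.92869, v=-25.52700/10.54514=-2.42074
k=1: u−w=-39.26600, u+w=2.44400; √(b/2)=5.27257, √(2b)=10.54514; F=5.27257×(-39.266)=-207.03275, v=2.44400/10.54514=0.23177
k=2: u−w=31.88300, u+w=20.46300; √(b/2)=5.27257, √(2b)=10.54514; F=5.27257×31.883=168.10537, v=20.46300/10.54514=1.94051
k=3: u−w=-1.02700, u+w=-7.85500; √(b/2)=5.27257, √(2b)=10.54514; F=5.27257×(-1.027)=-5.41493, v=-7.85500/10.54514=-0.74489

0: F=-80.92869 v=-2.42074
1: F=-207.03275 v=0.23177
2: F=168.10537 v=1.94051
3: F=-5.41493 v=-0.74489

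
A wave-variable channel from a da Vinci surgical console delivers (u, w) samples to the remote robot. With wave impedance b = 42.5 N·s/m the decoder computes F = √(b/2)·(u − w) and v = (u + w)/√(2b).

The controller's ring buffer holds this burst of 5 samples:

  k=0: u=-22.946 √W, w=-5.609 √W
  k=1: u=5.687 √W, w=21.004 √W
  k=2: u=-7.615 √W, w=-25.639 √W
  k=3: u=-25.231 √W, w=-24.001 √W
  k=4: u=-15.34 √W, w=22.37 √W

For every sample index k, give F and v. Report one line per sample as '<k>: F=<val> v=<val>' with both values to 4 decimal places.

k=0: u−w=-17.3370, u+w=-28.5550; √(b/2)=4.6098, √(2b)=9.2195; F=4.6098×(-17.337)=-79.9196, v=-28.5550/9.2195=-3.0972
k=1: u−w=-15.3170, u+w=26.6910; √(b/2)=4.6098, √(2b)=9.2195; F=4.6098×(-15.317)=-70.6079, v=26.6910/9.2195=2.8950
k=2: u−w=18.0240, u+w=-33.2540; √(b/2)=4.6098, √(2b)=9.2195; F=4.6098×18.024=83.0865, v=-33.2540/9.2195=-3.6069
k=3: u−w=-1.2300, u+w=-49.2320; √(b/2)=4.6098, √(2b)=9.2195; F=4.6098×(-1.23)=-5.6700, v=-49.2320/9.2195=-5.3400
k=4: u−w=-37.7100, u+w=7.0300; √(b/2)=4.6098, √(2b)=9.2195; F=4.6098×(-37.71)=-173.8345, v=7.0300/9.2195=0.7625

0: F=-79.9196 v=-3.0972
1: F=-70.6079 v=2.8950
2: F=83.0865 v=-3.6069
3: F=-5.6700 v=-5.3400
4: F=-173.8345 v=0.7625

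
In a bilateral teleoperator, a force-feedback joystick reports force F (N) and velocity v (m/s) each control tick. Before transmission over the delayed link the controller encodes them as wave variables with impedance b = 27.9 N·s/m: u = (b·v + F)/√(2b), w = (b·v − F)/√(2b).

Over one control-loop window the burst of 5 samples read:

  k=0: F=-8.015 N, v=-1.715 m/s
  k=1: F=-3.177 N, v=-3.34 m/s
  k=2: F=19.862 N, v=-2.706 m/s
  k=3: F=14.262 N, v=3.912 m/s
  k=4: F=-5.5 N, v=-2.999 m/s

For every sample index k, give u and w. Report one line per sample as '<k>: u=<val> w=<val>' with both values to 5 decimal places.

0: u=-7.47844 w=-5.33251
1: u=-12.90010 w=-12.04949
2: u=-7.44790 w=-12.76575
3: u=16.52045 w=12.70195
4: u=-11.93746 w=-10.46489

k=0: b·v=27.9×(-1.715)=-47.84850; √(2b)=7.46994; u=(-47.84850+(-8.015))/7.46994=-7.47844, w=(-47.84850−(-8.015))/7.46994=-5.33251
k=1: b·v=27.9×(-3.34)=-93.18600; √(2b)=7.46994; u=(-93.18600+(-3.177))/7.46994=-12.90010, w=(-93.18600−(-3.177))/7.46994=-12.04949
k=2: b·v=27.9×(-2.706)=-75.49740; √(2b)=7.46994; u=(-75.49740+19.862)/7.46994=-7.44790, w=(-75.49740−19.862)/7.46994=-12.76575
k=3: b·v=27.9×3.912=109.14480; √(2b)=7.46994; u=(109.14480+14.262)/7.46994=16.52045, w=(109.14480−14.262)/7.46994=12.70195
k=4: b·v=27.9×(-2.999)=-83.67210; √(2b)=7.46994; u=(-83.67210+(-5.5))/7.46994=-11.93746, w=(-83.67210−(-5.5))/7.46994=-10.46489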